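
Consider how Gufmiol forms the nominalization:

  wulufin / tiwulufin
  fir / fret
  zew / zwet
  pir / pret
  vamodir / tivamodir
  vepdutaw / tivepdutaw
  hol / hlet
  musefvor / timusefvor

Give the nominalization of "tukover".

titukover

musefvor and fir both end in -r yet inflect differently (timusefvor, fret), so the final letter is not what conditions the rule; the number of vowels is.
"tukover" has 3 vowels. The stems with 3 vowels (wulufin → tiwulufin, vepdutaw → tivepdutaw, musefvor → timusefvor) add the prefix ti-.
So tukover → titukover.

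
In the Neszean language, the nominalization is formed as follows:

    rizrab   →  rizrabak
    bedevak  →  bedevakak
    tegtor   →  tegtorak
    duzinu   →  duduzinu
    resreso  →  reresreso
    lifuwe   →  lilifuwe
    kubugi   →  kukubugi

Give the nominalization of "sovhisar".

sovhisarak

resreso and tegtor both have last vowel 'o' yet inflect differently (reresreso, tegtorak), so the last vowel is not what conditions the rule; whether the stem ends in a vowel or a consonant is.
"sovhisar" ends in a consonant. The stems ending in a consonant (bedevak → bedevakak, rizrab → rizrabak, tegtor → tegtorak) add -ak.
The other pattern: stems ending in a vowel repeat the first consonant+vowel as a prefix.
So sovhisar → sovhisarak.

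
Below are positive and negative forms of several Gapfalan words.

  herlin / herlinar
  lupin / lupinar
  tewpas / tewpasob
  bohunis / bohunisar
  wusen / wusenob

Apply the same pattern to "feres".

bohunis and tewpas both end in -s yet inflect differently (bohunisar, tewpasob), so the final letter is not what conditions the rule; the last vowel is.
"feres" has last vowel 'e'. The one such stem in the data (wusen → wusenob) adds -ob, so the same rule applies.
The other pattern: stems whose last vowel is 'i' add -ar.
So feres → feresob.

feresob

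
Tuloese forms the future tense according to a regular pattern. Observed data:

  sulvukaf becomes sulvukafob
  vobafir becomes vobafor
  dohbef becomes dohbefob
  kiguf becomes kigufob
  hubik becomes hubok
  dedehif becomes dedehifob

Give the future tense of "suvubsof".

dedehif and vobafir both have last vowel 'i' yet inflect differently (dedehifob, vobafor), so the last vowel is not what conditions the rule; the final letter is.
"suvubsof" ends in -f. The stems ending in -f (kiguf → kigufob, dohbef → dohbefob, dedehif → dedehifob) add -ob.
The other pattern: stems ending in -k or -r change the last vowel to 'o'.
So suvubsof → suvubsofob.

suvubsofob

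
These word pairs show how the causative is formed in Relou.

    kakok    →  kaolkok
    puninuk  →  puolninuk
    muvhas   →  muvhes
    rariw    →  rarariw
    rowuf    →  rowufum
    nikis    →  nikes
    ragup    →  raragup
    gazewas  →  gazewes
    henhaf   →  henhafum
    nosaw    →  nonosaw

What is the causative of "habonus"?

habones

henhaf and muvhas both have last vowel 'a' yet inflect differently (henhafum, muvhes), so the last vowel is not what conditions the rule; the final letter is.
"habonus" ends in -s. The stems ending in -s (muvhas → muvhes, gazewas → gazewes, nikis → nikes) change the last vowel to 'e'.
So habonus → habones.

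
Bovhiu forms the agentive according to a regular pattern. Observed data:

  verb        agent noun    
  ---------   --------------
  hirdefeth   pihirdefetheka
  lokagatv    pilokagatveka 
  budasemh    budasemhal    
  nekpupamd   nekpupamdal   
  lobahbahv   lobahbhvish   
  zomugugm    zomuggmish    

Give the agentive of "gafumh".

hirdefeth and budasemh both end in -h yet inflect differently (pihirdefetheka, budasemhal), so the final letter is not what conditions the rule; the second-to-last letter is.
"gafumh" has second-to-last letter 'm'. The stems whose second-to-last letter is 'm' (budasemh → budasemhal, nekpupamd → nekpupamdal) add -al.
So gafumh → gafumhal.

gafumhal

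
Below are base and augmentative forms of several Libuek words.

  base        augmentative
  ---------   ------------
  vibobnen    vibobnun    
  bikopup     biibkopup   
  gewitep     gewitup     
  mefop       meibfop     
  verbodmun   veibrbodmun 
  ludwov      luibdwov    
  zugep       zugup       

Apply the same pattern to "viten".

vibobnen and verbodmun both end in -n yet inflect differently (vibobnun, veibrbodmun), so the final letter is not what conditions the rule; the last vowel is.
"viten" has last vowel 'e'. The stems whose last vowel is 'e' (zugep → zugup, gewitep → gewitup, vibobnen → vibobnun) change the last vowel to 'u'.
The other pattern: stems whose last vowel is 'o' or 'u' insert -ib- after the first vowel.
So viten → vitun.

vitun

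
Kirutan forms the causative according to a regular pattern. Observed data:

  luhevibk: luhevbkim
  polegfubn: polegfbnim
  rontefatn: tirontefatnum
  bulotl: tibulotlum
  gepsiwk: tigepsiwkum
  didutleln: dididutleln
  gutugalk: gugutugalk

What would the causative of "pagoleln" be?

papagoleln

polegfubn and rontefatn both end in -n yet inflect differently (polegfbnim, tirontefatnum), so the final letter is not what conditions the rule; the second-to-last letter is.
"pagoleln" has second-to-last letter 'l'. The stems whose second-to-last letter is 'l' (didutleln → dididutleln, gutugalk → gugutugalk) repeat the first consonant+vowel as a prefix.
The other patterns: stems whose second-to-last letter is 'b' delete the last vowel and add -im; stems whose second-to-last letter is 't' or 'w' add ti- … -um around the stem.
So pagoleln → papagoleln.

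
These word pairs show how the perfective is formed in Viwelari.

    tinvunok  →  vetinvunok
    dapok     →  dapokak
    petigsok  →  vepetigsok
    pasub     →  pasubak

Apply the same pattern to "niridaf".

veniridaf

dapok and petigsok both end in -k yet inflect differently (dapokak, vepetigsok), so the final letter is not what conditions the rule; the number of vowels is.
"niridaf" has 3 vowels. The stems with 3 vowels (petigsok → vepetigsok, tinvunok → vetinvunok) add the prefix ve-.
The other pattern: stems with 2 vowels add -ak.
So niridaf → veniridaf.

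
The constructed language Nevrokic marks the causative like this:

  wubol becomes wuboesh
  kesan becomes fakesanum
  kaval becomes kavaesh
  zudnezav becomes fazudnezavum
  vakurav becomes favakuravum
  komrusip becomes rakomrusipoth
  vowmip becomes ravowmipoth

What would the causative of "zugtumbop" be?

"zugtumbop" ends in -p. The stems ending in -p (vowmip → ravowmipoth, komrusip → rakomrusipoth) add ra- … -oth around the stem.
So zugtumbop → razugtumbopoth.

razugtumbopoth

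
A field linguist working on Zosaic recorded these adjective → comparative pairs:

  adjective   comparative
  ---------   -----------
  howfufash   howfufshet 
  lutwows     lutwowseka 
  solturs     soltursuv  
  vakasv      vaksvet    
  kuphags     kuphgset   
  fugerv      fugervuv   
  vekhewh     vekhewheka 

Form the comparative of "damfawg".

damfawgeka

solturs and lutwows both end in -s yet inflect differently (soltursuv, lutwowseka), so the final letter is not what conditions the rule; the second-to-last letter is.
"damfawg" has second-to-last letter 'w'. The stems whose second-to-last letter is 'w' (vekhewh → vekhewheka, lutwows → lutwowseka) add -eka.
So damfawg → damfawgeka.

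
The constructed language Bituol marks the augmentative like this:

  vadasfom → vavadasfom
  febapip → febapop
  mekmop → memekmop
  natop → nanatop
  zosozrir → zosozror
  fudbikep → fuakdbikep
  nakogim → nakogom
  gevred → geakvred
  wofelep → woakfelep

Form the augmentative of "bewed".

beakwed

vadasfom and nakogim both end in -m yet inflect differently (vavadasfom, nakogom), so the final letter is not what conditions the rule; the last vowel is.
"bewed" has last vowel 'e'. The stems whose last vowel is 'e' (fudbikep → fuakdbikep, wofelep → woakfelep, gevred → geakvred) insert -ak- after the first vowel.
The other patterns: stems whose last vowel is 'o' repeat the first consonant+vowel as a prefix; stems whose last vowel is 'i' change the last vowel to 'o'.
So bewed → beakwed.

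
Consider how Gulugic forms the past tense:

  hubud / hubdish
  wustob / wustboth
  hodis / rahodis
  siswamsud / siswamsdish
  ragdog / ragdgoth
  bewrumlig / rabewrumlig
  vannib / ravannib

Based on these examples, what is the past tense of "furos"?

bewrumlig and ragdog both end in -g yet inflect differently (rabewrumlig, ragdgoth), so the final letter is not what conditions the rule; the last vowel is.
"furos" has last vowel 'o'. The stems whose last vowel is 'o' (ragdog → ragdgoth, wustob → wustboth) delete the last vowel and add -oth.
The other patterns: stems whose last vowel is 'u' delete the last vowel and add -ish; stems whose last vowel is 'i' add the prefix ra-.
So furos → fursoth.

fursoth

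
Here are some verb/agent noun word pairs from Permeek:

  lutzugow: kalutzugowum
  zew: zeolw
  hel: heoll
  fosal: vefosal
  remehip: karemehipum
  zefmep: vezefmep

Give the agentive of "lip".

liolp

hel and fosal both end in -l yet inflect differently (heoll, vefosal), so the final letter is not what conditions the rule; the number of vowels is.
"lip" has 1 vowel. The stems with 1 vowel (hel → heoll, zew → zeolw) insert -ol- after the first vowel.
The other patterns: stems with 2 vowels add the prefix ve-; stems with 3 vowels add ka- … -um around the stem.
So lip → liolp.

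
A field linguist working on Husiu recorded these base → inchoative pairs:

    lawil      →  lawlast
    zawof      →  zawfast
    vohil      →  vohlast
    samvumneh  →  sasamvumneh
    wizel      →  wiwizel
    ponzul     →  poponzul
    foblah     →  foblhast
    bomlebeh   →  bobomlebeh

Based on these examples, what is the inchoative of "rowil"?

rowlast

bomlebeh and foblah both end in -h yet inflect differently (bobomlebeh, foblhast), so the final letter is not what conditions the rule; the last vowel is.
"rowil" has last vowel 'i'. The stems whose last vowel is 'i' (lawil → lawlast, vohil → vohlast) delete the last vowel and add -ast.
The other pattern: stems whose last vowel is 'e' or 'u' repeat the first consonant+vowel as a prefix.
So rowil → rowlast.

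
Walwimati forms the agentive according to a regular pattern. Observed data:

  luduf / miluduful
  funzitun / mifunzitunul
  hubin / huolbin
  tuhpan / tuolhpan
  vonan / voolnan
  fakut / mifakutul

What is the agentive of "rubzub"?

mirubzubul

funzitun and tuhpan both end in -n yet inflect differently (mifunzitunul, tuolhpan), so the final letter is not what conditions the rule; the last vowel is.
"rubzub" has last vowel 'u'. The stems whose last vowel is 'u' (funzitun → mifunzitunul, fakut → mifakutul, luduf → miluduful) add mi- … -ul around the stem.
The other pattern: stems whose last vowel is 'a' or 'i' insert -ol- after the first vowel.
So rubzub → mirubzubul.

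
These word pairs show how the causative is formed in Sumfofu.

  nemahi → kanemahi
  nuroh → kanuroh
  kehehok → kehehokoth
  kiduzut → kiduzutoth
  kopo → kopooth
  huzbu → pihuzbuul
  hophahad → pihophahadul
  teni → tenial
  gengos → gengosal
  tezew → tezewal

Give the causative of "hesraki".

nemahi and teni both end in -i yet inflect differently (kanemahi, tenial), so the final letter is not what conditions the rule; the first letter is.
"hesraki" begins with h-. The stems beginning with h- (huzbu → pihuzbuul, hophahad → pihophahadul) add pi- … -ul around the stem.
The other patterns: stems beginning with n- add the prefix ka-; stems beginning with k- add -oth; stems beginning with g- or t- add -al.
So hesraki → pihesrakiul.

pihesrakiul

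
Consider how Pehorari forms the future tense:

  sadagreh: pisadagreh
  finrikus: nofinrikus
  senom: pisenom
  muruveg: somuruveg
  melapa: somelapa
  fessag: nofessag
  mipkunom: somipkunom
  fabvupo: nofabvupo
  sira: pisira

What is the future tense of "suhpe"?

pisuhpe

melapa and sira both end in -a yet inflect differently (somelapa, pisira), so the final letter is not what conditions the rule; the first letter is.
"suhpe" begins with s-. The stems beginning with s- (sira → pisira, senom → pisenom, sadagreh → pisadagreh) add the prefix pi-.
So suhpe → pisuhpe.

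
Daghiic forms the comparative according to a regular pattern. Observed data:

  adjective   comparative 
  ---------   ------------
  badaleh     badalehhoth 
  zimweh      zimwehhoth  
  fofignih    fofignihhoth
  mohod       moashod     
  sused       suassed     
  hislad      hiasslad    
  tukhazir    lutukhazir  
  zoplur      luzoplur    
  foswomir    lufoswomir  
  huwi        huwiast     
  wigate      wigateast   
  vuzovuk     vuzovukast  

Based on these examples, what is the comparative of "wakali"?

wakaliast

badaleh and sused both have last vowel 'e' yet inflect differently (badalehhoth, suassed), so the last vowel is not what conditions the rule; the final letter is.
"wakali" ends in -i. The one such stem in the data (huwi → huwiast) adds -ast, so the same rule applies.
The other patterns: stems ending in -h double the final consonant and add -oth; stems ending in -d insert -as- after the first vowel; stems ending in -r add the prefix lu-.
So wakali → wakaliast.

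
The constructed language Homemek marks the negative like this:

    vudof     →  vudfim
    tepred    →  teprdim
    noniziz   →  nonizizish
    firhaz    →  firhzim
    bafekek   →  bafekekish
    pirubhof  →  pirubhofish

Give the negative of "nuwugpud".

vudof and pirubhof both end in -f yet inflect differently (vudfim, pirubhofish), so the final letter is not what conditions the rule; the number of vowels is.
"nuwugpud" has 3 vowels. The stems with 3 vowels (pirubhof → pirubhofish, bafekek → bafekekish, noniziz → nonizizish) add -ish.
So nuwugpud → nuwugpudish.

nuwugpudish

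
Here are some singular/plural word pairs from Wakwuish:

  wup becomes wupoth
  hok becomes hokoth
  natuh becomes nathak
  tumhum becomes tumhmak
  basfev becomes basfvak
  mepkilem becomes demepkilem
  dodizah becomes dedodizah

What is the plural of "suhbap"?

tumhum and mepkilem both end in -m yet inflect differently (tumhmak, demepkilem), so the final letter is not what conditions the rule; the number of vowels is.
"suhbap" has 2 vowels. The stems with 2 vowels (natuh → nathak, tumhum → tumhmak, basfev → basfvak) delete the last vowel and add -ak.
So suhbap → suhbpak.

suhbpak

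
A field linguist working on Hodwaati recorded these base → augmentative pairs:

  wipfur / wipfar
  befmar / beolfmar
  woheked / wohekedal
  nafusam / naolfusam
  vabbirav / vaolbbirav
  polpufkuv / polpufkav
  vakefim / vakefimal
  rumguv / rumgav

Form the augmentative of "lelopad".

"lelopad" has last vowel 'a'. The stems whose last vowel is 'a' (befmar → beolfmar, vabbirav → vaolbbirav, nafusam → naolfusam) insert -ol- after the first vowel.
So lelopad → leollopad.

leollopad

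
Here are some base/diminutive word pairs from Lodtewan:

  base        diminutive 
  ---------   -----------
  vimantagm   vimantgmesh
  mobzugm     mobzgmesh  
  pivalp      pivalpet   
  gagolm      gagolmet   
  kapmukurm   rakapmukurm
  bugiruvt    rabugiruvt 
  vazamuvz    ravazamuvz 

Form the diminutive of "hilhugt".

"hilhugt" has second-to-last letter 'g'. The stems whose second-to-last letter is 'g' (vimantagm → vimantgmesh, mobzugm → mobzgmesh) delete the last vowel and add -esh.
The other patterns: stems whose second-to-last letter is 'l' add -et; stems whose second-to-last letter is 'r' or 'v' add the prefix ra-.
So hilhugt → hilhgtesh.

hilhgtesh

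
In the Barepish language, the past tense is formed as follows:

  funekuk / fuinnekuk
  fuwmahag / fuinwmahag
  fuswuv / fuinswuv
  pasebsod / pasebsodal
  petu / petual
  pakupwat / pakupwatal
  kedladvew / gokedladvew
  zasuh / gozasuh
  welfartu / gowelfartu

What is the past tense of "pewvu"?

petu and welfartu both end in -u yet inflect differently (petual, gowelfartu), so the final letter is not what conditions the rule; the first letter is.
"pewvu" begins with p-. The stems beginning with p- (pasebsod → pasebsodal, petu → petual, pakupwat → pakupwatal) add -al.
The other patterns: stems beginning with f- insert -in- after the first vowel; stems beginning with k-, w- or z- add the prefix go-.
So pewvu → pewvual.

pewvual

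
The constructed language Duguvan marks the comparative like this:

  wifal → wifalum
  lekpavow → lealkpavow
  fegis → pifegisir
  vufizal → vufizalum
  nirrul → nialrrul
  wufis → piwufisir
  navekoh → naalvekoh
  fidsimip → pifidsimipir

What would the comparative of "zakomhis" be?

wifal and nirrul both end in -l yet inflect differently (wifalum, nialrrul), so the final letter is not what conditions the rule; the last vowel is.
"zakomhis" has last vowel 'i'. The stems whose last vowel is 'i' (fegis → pifegisir, fidsimip → pifidsimipir, wufis → piwufisir) add pi- … -ir around the stem.
The other patterns: stems whose last vowel is 'a' add -um; stems whose last vowel is 'o' or 'u' insert -al- after the first vowel.
So zakomhis → pizakomhisir.

pizakomhisir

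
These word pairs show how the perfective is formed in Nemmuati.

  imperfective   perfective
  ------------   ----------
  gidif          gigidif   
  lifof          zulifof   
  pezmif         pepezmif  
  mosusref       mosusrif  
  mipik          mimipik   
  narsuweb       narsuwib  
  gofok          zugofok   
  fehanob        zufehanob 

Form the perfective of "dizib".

mipik and gofok both end in -k yet inflect differently (mimipik, zugofok), so the final letter is not what conditions the rule; the last vowel is.
"dizib" has last vowel 'i'. The stems whose last vowel is 'i' (mipik → mimipik, pezmif → pepezmif, gidif → gigidif) repeat the first consonant+vowel as a prefix.
So dizib → didizib.

didizib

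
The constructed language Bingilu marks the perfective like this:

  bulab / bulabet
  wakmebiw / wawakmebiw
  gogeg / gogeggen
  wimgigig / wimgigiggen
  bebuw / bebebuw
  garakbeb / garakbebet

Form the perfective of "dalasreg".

wakmebiw and wimgigig both have last vowel 'i' yet inflect differently (wawakmebiw, wimgigiggen), so the last vowel is not what conditions the rule; the final letter is.
"dalasreg" ends in -g. The stems ending in -g (wimgigig → wimgigiggen, gogeg → gogeggen) double the final consonant and add -en.
So dalasreg → dalasreggen.

dalasreggen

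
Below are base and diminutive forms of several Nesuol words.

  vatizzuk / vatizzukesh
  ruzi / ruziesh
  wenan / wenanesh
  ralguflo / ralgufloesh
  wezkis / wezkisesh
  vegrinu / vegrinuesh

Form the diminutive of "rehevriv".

rehevrivesh

Every pair shown (vatizzuk → vatizzukesh, ruzi → ruziesh, wenan → wenanesh, …) follows the same rule: add -esh.
So rehevriv → rehevrivesh.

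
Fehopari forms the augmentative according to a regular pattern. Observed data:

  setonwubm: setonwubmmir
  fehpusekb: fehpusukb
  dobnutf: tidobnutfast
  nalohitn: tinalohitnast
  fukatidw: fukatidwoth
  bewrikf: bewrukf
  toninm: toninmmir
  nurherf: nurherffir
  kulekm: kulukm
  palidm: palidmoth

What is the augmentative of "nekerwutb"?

kulekm and palidm both end in -m yet inflect differently (kulukm, palidmoth), so the final letter is not what conditions the rule; the second-to-last letter is.
"nekerwutb" has second-to-last letter 't'. The stems whose second-to-last letter is 't' (nalohitn → tinalohitnast, dobnutf → tidobnutfast) add ti- … -ast around the stem.
So nekerwutb → tinekerwutbast.

tinekerwutbast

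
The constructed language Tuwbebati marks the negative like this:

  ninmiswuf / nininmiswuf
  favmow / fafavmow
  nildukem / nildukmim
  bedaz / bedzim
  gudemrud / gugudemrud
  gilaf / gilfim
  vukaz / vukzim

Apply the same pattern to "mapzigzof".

mamapzigzof

gilaf and ninmiswuf both end in -f yet inflect differently (gilfim, nininmiswuf), so the final letter is not what conditions the rule; the last vowel is.
"mapzigzof" has last vowel 'o'. The one such stem in the data (favmow → fafavmow) repeats the first consonant+vowel as a prefix (as do ninmiswuf, gudemrud), so the same rule applies.
So mapzigzof → mamapzigzof.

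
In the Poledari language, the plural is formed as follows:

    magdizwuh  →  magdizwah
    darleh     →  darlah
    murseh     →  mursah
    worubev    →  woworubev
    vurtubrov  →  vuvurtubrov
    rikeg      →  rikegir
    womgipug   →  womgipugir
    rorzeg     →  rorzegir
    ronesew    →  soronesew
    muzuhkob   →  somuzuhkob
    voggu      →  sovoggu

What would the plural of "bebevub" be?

darleh and worubev both have last vowel 'e' yet inflect differently (darlah, woworubev), so the last vowel is not what conditions the rule; the final letter is.
"bebevub" ends in -b. The one such stem in the data (muzuhkob → somuzuhkob) adds the prefix so-, so the same rule applies.
The other patterns: stems ending in -h change the last vowel to 'a'; stems ending in -v repeat the first consonant+vowel as a prefix; stems ending in -g add -ir.
So bebevub → sobebevub.

sobebevub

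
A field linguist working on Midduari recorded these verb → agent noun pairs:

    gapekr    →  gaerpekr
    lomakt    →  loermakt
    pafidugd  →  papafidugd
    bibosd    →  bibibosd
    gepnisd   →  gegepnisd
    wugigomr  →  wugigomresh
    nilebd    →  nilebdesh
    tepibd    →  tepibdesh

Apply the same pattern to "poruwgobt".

poruwgobtesh

gapekr and wugigomr both end in -r yet inflect differently (gaerpekr, wugigomresh), so the final letter is not what conditions the rule; the second-to-last letter is.
"poruwgobt" has second-to-last letter 'b'. The stems whose second-to-last letter is 'b' (nilebd → nilebdesh, tepibd → tepibdesh) add -esh.
So poruwgobt → poruwgobtesh.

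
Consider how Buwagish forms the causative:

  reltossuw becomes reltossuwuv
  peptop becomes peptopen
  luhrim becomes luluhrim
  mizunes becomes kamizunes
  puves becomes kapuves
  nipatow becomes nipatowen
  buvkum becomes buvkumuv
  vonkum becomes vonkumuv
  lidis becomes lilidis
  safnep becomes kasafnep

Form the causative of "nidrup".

nidrupuv

"nidrup" has last vowel 'u'. The stems whose last vowel is 'u' (vonkum → vonkumuv, buvkum → buvkumuv, reltossuw → reltossuwuv) add -uv.
The other patterns: stems whose last vowel is 'e' add the prefix ka-; stems whose last vowel is 'o' add -en; stems whose last vowel is 'i' repeat the first consonant+vowel as a prefix.
So nidrup → nidrupuv.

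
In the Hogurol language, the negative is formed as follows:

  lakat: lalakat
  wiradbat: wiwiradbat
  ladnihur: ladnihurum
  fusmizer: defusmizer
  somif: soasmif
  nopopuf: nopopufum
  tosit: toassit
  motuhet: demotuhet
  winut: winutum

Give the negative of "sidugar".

sisidugar

tosit and winut both end in -t yet inflect differently (toassit, winutum), so the final letter is not what conditions the rule; the last vowel is.
"sidugar" has last vowel 'a'. The stems whose last vowel is 'a' (lakat → lalakat, wiradbat → wiwiradbat) repeat the first consonant+vowel as a prefix.
So sidugar → sisidugar.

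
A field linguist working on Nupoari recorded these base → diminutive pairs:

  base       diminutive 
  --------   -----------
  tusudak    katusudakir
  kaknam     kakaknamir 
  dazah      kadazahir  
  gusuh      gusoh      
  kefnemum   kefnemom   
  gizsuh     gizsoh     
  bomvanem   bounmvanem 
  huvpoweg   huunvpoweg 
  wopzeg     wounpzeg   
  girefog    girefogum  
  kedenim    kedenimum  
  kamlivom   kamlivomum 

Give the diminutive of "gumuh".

gumoh

dazah and gusuh both end in -h yet inflect differently (kadazahir, gusoh), so the final letter is not what conditions the rule; the last vowel is.
"gumuh" has last vowel 'u'. The stems whose last vowel is 'u' (gusuh → gusoh, kefnemum → kefnemom, gizsuh → gizsoh) change the last vowel to 'o'.
The other patterns: stems whose last vowel is 'a' add ka- … -ir around the stem; stems whose last vowel is 'e' insert -un- after the first vowel; stems whose last vowel is 'i' or 'o' add -um.
So gumuh → gumoh.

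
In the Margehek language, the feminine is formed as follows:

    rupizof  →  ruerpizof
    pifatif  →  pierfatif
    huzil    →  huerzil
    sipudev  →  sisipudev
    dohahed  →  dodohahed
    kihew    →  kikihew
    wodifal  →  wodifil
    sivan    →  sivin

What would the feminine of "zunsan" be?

huzil and wodifal both end in -l yet inflect differently (huerzil, wodifil), so the final letter is not what conditions the rule; the last vowel is.
"zunsan" has last vowel 'a'. The stems whose last vowel is 'a' (wodifal → wodifil, sivan → sivin) change the last vowel to 'i'.
The other patterns: stems whose last vowel is 'i' or 'o' insert -er- after the first vowel; stems whose last vowel is 'e' repeat the first consonant+vowel as a prefix.
So zunsan → zunsin.

zunsin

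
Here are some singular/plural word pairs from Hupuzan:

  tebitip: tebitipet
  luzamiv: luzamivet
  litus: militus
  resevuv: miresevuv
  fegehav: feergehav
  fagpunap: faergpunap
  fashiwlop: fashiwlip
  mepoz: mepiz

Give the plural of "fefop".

luzamiv and resevuv both end in -v yet inflect differently (luzamivet, miresevuv), so the final letter is not what conditions the rule; the last vowel is.
"fefop" has last vowel 'o'. The stems whose last vowel is 'o' (fashiwlop → fashiwlip, mepoz → mepiz) change the last vowel to 'i'.
The other patterns: stems whose last vowel is 'i' add -et; stems whose last vowel is 'u' add the prefix mi-; stems whose last vowel is 'a' insert -er- after the first vowel.
So fefop → fefip.

fefip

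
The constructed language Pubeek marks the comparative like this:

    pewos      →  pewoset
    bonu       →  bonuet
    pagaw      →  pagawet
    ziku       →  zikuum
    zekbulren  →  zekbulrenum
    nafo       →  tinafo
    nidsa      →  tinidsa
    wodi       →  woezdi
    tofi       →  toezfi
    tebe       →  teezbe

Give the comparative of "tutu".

bonu and ziku both end in -u yet inflect differently (bonuet, zikuum), so the final letter is not what conditions the rule; the first letter is.
"tutu" begins with t-. The stems beginning with t- (tofi → toezfi, tebe → teezbe) insert -ez- after the first vowel.
So tutu → tueztu.

tueztu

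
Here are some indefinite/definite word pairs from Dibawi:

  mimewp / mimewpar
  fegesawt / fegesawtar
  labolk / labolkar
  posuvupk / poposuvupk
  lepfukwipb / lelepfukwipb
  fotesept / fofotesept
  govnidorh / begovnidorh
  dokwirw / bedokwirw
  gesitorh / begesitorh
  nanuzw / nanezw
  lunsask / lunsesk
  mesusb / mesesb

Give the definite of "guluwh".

labolk and posuvupk both end in -k yet inflect differently (labolkar, poposuvupk), so the final letter is not what conditions the rule; the second-to-last letter is.
"guluwh" has second-to-last letter 'w'. The stems whose second-to-last letter is 'w' (mimewp → mimewpar, fegesawt → fegesawtar) add -ar.
So guluwh → guluwhar.

guluwhar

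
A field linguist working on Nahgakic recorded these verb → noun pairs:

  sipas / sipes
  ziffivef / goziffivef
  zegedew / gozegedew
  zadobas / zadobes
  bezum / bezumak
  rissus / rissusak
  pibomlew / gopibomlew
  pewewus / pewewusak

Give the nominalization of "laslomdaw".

laslomdew

rissus and sipas both end in -s yet inflect differently (rissusak, sipes), so the final letter is not what conditions the rule; the last vowel is.
"laslomdaw" has last vowel 'a'. The stems whose last vowel is 'a' (sipas → sipes, zadobas → zadobes) change the last vowel to 'e'.
The other patterns: stems whose last vowel is 'e' add the prefix go-; stems whose last vowel is 'u' add -ak.
So laslomdaw → laslomdew.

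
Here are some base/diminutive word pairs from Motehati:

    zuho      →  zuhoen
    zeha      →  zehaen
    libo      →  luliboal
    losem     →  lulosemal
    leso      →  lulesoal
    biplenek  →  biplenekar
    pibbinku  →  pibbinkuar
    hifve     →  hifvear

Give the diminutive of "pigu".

piguar

zuho and libo both end in -o yet inflect differently (zuhoen, luliboal), so the final letter is not what conditions the rule; the first letter is.
"pigu" begins with p-. The one such stem in the data (pibbinku → pibbinkuar) adds -ar, so the same rule applies.
So pigu → piguar.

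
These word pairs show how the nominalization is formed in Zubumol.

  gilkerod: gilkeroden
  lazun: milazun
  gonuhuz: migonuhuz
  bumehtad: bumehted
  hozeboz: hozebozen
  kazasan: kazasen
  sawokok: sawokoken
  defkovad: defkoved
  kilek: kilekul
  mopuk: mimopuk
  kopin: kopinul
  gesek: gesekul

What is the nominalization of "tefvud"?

"tefvud" has last vowel 'u'. The stems whose last vowel is 'u' (gonuhuz → migonuhuz, mopuk → mimopuk, lazun → milazun) add the prefix mi-.
The other patterns: stems whose last vowel is 'a' change the last vowel to 'e'; stems whose last vowel is 'o' add -en; stems whose last vowel is 'e' or 'i' add -ul.
So tefvud → mitefvud.

mitefvud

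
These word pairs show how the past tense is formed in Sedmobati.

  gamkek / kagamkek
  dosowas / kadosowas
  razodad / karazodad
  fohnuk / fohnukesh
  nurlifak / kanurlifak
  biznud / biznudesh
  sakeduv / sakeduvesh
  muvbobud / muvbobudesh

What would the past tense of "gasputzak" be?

kagasputzak

"gasputzak" has last vowel 'a'. The stems whose last vowel is 'a' (dosowas → kadosowas, nurlifak → kanurlifak, razodad → karazodad) add the prefix ka-.
The other pattern: stems whose last vowel is 'u' add -esh.
So gasputzak → kagasputzak.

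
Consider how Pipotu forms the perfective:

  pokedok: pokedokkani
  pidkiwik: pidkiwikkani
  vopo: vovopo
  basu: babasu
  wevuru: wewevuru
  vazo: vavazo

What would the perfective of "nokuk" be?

nokukkani

"nokuk" ends in a consonant. The stems ending in a consonant (pokedok → pokedokkani, pidkiwik → pidkiwikkani) double the final consonant and add -ani.
So nokuk → nokukkani.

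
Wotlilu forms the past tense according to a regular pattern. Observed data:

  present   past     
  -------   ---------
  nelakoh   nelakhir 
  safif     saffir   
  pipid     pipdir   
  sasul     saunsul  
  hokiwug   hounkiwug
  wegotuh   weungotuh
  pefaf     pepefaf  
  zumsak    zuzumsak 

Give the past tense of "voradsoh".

voradshir

nelakoh and wegotuh both end in -h yet inflect differently (nelakhir, weungotuh), so the final letter is not what conditions the rule; the last vowel is.
"voradsoh" has last vowel 'o'. The one such stem in the data (nelakoh → nelakhir) deletes the last vowel and adds -ir (as do safif, pipid), so the same rule applies.
So voradsoh → voradshir.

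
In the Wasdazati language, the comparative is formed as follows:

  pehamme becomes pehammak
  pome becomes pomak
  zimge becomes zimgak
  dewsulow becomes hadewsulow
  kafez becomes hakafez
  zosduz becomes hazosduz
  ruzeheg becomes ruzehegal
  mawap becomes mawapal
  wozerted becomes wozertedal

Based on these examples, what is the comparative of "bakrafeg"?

bakrafegal

"bakrafeg" ends in -g. The one such stem in the data (ruzeheg → ruzehegal) adds -al, so the same rule applies.
The other patterns: stems ending in -e drop the final letter and add -ak; stems ending in -w or -z add the prefix ha-.
So bakrafeg → bakrafegal.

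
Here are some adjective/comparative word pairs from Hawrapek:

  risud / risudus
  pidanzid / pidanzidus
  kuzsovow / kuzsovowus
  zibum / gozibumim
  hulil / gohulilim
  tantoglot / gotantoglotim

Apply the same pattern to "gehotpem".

gogehotpemim

"gehotpem" ends in -m. The one such stem in the data (zibum → gozibumim) adds go- … -im around the stem, so the same rule applies.
The other pattern: stems ending in -d or -w add -us.
So gehotpem → gogehotpemim.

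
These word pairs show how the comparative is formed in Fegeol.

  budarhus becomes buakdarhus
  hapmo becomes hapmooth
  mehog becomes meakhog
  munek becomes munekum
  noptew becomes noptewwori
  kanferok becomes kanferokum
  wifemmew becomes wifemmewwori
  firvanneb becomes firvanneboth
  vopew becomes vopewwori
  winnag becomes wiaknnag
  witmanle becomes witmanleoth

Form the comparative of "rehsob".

rehsoboth

kanferok and mehog both have last vowel 'o' yet inflect differently (kanferokum, meakhog), so the last vowel is not what conditions the rule; the final letter is.
"rehsob" ends in -b. The one such stem in the data (firvanneb → firvanneboth) adds -oth, so the same rule applies.
So rehsob → rehsoboth.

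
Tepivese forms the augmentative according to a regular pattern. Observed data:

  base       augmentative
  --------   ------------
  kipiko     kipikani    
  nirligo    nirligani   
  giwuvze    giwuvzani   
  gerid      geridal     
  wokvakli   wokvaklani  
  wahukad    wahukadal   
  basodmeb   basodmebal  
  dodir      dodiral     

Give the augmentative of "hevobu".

hevobani

basodmeb and giwuvze both have last vowel 'e' yet inflect differently (basodmebal, giwuvzani), so the last vowel is not what conditions the rule; whether the stem ends in a vowel or a consonant is.
"hevobu" ends in a vowel. The stems ending in a vowel (kipiko → kipikani, giwuvze → giwuvzani, wokvakli → wokvaklani) drop the final letter and add -ani.
So hevobu → hevobani.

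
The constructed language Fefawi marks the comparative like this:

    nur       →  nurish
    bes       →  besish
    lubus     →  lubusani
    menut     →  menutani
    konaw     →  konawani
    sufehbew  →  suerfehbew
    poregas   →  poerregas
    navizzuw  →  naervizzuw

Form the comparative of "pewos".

"pewos" has 2 vowels. The stems with 2 vowels (lubus → lubusani, menut → menutani, konaw → konawani) add -ani.
So pewos → pewosani.

pewosani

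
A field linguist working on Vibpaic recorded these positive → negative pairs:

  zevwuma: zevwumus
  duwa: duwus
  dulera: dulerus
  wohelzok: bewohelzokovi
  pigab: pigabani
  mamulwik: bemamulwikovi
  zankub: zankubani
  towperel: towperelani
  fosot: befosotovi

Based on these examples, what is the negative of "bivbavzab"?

bivbavzabani

pigab and duwa both have last vowel 'a' yet inflect differently (pigabani, duwus), so the last vowel is not what conditions the rule; the final letter is.
"bivbavzab" ends in -b. The stems ending in -b (pigab → pigabani, zankub → zankubani) add -ani.
So bivbavzab → bivbavzabani.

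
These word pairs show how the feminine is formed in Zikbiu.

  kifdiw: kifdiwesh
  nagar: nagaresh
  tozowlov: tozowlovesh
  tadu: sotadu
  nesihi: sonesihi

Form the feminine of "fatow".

kifdiw and nesihi both have last vowel 'i' yet inflect differently (kifdiwesh, sonesihi), so the last vowel is not what conditions the rule; whether the stem ends in a vowel or a consonant is.
"fatow" ends in a consonant. The stems ending in a consonant (kifdiw → kifdiwesh, nagar → nagaresh, tozowlov → tozowlovesh) add -esh.
The other pattern: stems ending in a vowel add the prefix so-.
So fatow → fatowesh.

fatowesh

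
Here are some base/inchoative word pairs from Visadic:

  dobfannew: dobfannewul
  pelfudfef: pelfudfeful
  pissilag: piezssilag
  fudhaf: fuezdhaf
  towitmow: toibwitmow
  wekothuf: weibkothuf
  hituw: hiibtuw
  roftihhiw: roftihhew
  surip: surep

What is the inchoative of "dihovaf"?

"dihovaf" has last vowel 'a'. The stems whose last vowel is 'a' (pissilag → piezssilag, fudhaf → fuezdhaf) insert -ez- after the first vowel.
The other patterns: stems whose last vowel is 'e' add -ul; stems whose last vowel is 'o' or 'u' insert -ib- after the first vowel; stems whose last vowel is 'i' change the last vowel to 'e'.
So dihovaf → diezhovaf.

diezhovaf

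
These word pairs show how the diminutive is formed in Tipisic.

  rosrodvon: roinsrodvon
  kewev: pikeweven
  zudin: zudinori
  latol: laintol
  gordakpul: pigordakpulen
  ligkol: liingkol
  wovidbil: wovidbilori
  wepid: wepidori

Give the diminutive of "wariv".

gordakpul and wovidbil both end in -l yet inflect differently (pigordakpulen, wovidbilori), so the final letter is not what conditions the rule; the last vowel is.
"wariv" has last vowel 'i'. The stems whose last vowel is 'i' (wepid → wepidori, zudin → zudinori, wovidbil → wovidbilori) add -ori.
The other patterns: stems whose last vowel is 'e' or 'u' add pi- … -en around the stem; stems whose last vowel is 'o' insert -in- after the first vowel.
So wariv → warivori.

warivori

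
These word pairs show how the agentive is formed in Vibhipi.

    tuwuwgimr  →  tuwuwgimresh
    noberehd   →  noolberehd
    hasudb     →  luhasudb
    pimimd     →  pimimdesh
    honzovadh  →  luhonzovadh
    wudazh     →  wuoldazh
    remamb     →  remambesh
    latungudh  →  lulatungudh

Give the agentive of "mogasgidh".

"mogasgidh" has second-to-last letter 'd'. The stems whose second-to-last letter is 'd' (honzovadh → luhonzovadh, latungudh → lulatungudh, hasudb → luhasudb) add the prefix lu-.
The other patterns: stems whose second-to-last letter is 'm' add -esh; stems whose second-to-last letter is 'h' or 'z' insert -ol- after the first vowel.
So mogasgidh → lumogasgidh.

lumogasgidh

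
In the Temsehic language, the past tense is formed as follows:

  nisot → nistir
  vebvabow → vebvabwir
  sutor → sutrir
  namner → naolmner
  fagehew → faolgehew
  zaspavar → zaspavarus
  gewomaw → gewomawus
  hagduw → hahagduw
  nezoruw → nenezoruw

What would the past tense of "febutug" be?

fefebutug

sutor and namner both end in -r yet inflect differently (sutrir, naolmner), so the final letter is not what conditions the rule; the last vowel is.
"febutug" has last vowel 'u'. The stems whose last vowel is 'u' (hagduw → hahagduw, nezoruw → nenezoruw) repeat the first consonant+vowel as a prefix.
The other patterns: stems whose last vowel is 'o' delete the last vowel and add -ir; stems whose last vowel is 'e' insert -ol- after the first vowel; stems whose last vowel is 'a' add -us.
So febutug → fefebutug.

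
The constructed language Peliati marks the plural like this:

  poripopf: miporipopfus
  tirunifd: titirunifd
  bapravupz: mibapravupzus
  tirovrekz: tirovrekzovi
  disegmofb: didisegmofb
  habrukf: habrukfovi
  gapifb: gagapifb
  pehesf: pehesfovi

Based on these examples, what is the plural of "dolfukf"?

"dolfukf" has second-to-last letter 'k'. The stems whose second-to-last letter is 'k' (tirovrekz → tirovrekzovi, habrukf → habrukfovi) add -ovi.
So dolfukf → dolfukfovi.

dolfukfovi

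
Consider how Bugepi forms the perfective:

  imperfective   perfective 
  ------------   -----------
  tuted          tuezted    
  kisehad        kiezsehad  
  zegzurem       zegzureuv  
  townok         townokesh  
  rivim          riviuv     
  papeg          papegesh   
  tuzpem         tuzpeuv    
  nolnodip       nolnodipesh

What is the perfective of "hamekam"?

"hamekam" ends in -m. The stems ending in -m (zegzurem → zegzureuv, rivim → riviuv, tuzpem → tuzpeuv) drop the final letter and add -uv.
So hamekam → hamekauv.

hamekauv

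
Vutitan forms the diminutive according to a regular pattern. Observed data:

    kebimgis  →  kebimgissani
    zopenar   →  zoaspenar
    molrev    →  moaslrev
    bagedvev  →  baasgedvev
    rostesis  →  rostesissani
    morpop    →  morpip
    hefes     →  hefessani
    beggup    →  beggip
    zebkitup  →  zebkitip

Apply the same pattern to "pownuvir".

hefes and molrev both have last vowel 'e' yet inflect differently (hefessani, moaslrev), so the last vowel is not what conditions the rule; the final letter is.
"pownuvir" ends in -r. The one such stem in the data (zopenar → zoaspenar) inserts -as- after the first vowel (as do molrev, bagedvev), so the same rule applies.
The other patterns: stems ending in -s double the final consonant and add -ani; stems ending in -p change the last vowel to 'i'.
So pownuvir → poaswnuvir.

poaswnuvir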